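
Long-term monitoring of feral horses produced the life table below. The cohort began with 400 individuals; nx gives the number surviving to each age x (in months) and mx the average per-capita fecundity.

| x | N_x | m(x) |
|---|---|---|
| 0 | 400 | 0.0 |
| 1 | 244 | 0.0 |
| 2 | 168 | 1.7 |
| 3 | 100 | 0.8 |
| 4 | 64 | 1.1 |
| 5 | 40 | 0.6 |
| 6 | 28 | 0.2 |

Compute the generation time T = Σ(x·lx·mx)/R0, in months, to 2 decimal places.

2.68

lx = nx/n0 = nx/400: 1, 0.61, 0.42, 0.25, 0.16, 0.1, 0.07
lx·mx: 0, 0, 0.714, 0.2, 0.176, 0.06, 0.014 → R0 = 1.164
x·lx·mx: 0, 0, 1.428, 0.6, 0.704, 0.3, 0.084 → Σ = 3.116
T = 3.116 / 1.164 = 2.676976… → 2.68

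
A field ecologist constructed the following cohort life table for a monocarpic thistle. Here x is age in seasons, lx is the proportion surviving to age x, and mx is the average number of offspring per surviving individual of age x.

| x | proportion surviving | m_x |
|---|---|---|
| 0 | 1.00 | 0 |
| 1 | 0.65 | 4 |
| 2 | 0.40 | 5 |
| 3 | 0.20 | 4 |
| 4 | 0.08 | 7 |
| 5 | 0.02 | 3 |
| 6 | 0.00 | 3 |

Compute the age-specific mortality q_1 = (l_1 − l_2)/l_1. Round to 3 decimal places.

q_1 = (l_1 − l_2) / l_1 = (0.65 − 0.4) / 0.65
     = 0.25 / 0.65 = 0.384615… → 0.385

0.385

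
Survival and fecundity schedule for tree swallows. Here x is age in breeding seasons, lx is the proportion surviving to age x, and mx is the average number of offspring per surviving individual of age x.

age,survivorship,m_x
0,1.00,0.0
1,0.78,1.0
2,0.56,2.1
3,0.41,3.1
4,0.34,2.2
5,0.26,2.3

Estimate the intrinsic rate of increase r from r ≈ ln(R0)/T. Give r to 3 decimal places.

0.538

R0 = Σ lx·mx = 0 + 0.78 + 1.176 + 1.271 + 0.748 + 0.598 = 4.573
Σ x·lx·mx = 12.927; T = 12.927/4.573 = 2.82681…
r ≈ ln(R0)/T = ln(4.573)/2.82681… = 0.53777… → 0.538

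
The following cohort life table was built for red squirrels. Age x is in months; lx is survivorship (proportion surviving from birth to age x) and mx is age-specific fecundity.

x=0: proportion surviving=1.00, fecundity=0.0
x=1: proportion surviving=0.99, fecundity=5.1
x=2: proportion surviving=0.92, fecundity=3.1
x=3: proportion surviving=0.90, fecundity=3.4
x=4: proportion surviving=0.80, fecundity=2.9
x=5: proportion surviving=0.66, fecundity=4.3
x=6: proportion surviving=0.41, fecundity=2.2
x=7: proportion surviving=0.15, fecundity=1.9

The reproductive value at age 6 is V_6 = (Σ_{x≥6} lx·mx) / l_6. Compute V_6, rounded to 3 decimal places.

2.895

lx·mx for x ≥ 6: 0.902, 0.285 → sum = 1.187
V_6 = 1.187 / l_6 = 1.187 / 0.41 = 2.895122… → 2.895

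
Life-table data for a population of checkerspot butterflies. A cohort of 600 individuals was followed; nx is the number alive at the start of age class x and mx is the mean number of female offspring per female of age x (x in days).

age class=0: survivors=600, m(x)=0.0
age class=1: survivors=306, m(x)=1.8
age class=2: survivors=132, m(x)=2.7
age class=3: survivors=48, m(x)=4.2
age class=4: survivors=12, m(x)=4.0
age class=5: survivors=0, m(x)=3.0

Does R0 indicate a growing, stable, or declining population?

growing

lx = nx/n0 = nx/600: 1, 0.51, 0.22, 0.08, 0.02, 0
R0 = Σ lx·mx = 0 + 0.918 + 0.594 + 0.336 + 0.08 + 0 = 1.928
R0 > 1, so the population is growing.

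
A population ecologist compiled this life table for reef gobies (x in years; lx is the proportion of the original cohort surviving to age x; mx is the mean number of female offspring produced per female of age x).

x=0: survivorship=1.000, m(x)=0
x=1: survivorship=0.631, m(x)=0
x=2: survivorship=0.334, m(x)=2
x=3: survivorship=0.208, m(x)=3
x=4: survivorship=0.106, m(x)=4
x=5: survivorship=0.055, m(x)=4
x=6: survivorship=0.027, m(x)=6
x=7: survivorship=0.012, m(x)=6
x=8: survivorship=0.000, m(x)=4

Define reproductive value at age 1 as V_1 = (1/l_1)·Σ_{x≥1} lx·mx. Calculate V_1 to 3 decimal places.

lx·mx for x ≥ 1: 0, 0.668, 0.624, 0.424, 0.22, 0.162, 0.072, 0 → sum = 2.17
V_1 = 2.17 / l_1 = 2.17 / 0.631 = 3.438986… → 3.439

3.439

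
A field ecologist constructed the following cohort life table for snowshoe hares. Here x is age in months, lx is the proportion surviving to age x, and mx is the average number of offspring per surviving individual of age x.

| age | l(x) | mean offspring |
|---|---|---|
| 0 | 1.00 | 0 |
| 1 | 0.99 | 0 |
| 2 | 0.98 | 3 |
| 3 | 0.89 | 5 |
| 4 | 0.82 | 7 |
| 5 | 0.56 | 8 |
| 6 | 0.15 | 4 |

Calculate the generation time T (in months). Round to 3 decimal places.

3.745

lx·mx: 0, 0, 2.94, 4.45, 5.74, 4.48, 0.6 → R0 = 18.21
x·lx·mx: 0, 0, 5.88, 13.35, 22.96, 22.4, 3.6 → Σ = 68.19
T = 68.19 / 18.21 = 3.744646… → 3.745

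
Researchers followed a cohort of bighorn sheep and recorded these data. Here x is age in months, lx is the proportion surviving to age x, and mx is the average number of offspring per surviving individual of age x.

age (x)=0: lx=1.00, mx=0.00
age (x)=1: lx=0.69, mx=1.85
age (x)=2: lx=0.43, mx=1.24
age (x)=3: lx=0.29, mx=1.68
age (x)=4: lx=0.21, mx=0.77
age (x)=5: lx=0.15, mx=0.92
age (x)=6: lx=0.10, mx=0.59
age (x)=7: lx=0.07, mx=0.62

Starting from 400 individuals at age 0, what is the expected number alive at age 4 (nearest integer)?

84

Expected survivors = N0 · l_4 = 400 × 0.21 = 84 → 84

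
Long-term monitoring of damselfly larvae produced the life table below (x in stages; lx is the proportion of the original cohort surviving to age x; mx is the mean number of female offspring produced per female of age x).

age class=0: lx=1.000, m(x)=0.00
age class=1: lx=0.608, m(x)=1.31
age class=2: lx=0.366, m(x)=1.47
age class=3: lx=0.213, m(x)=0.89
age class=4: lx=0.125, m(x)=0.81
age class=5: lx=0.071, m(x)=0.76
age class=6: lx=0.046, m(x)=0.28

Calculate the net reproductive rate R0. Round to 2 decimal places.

1.69

lx·mx by age: 0, 0.79648, 0.53802, 0.18957, 0.10125, 0.05396, 0.01288
R0 = Σ lx·mx = 1.69216 → 1.69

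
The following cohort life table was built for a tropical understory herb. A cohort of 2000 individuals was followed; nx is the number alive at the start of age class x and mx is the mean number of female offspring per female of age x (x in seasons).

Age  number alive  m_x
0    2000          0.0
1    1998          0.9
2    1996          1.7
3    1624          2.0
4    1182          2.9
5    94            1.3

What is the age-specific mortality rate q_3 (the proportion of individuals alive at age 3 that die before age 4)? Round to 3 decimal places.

0.272

lx = nx/n0 = nx/2000: 1, 0.999, 0.998, 0.812, 0.591, 0.047
q_3 = (l_3 − l_4) / l_3 = (0.812 − 0.591) / 0.812
     = 0.221 / 0.812 = 0.272167… → 0.272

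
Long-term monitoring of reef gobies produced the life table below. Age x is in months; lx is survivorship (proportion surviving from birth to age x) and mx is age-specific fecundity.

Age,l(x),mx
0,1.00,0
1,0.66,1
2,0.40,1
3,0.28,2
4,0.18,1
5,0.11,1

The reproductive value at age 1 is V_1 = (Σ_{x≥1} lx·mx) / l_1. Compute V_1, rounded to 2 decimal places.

2.89

lx·mx for x ≥ 1: 0.66, 0.4, 0.56, 0.18, 0.11 → sum = 1.91
V_1 = 1.91 / l_1 = 1.91 / 0.66 = 2.893939… → 2.89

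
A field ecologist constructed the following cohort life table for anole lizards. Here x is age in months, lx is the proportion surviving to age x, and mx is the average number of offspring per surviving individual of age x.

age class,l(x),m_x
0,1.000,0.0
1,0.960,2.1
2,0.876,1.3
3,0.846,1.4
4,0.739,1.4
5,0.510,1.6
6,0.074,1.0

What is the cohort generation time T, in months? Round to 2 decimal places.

lx·mx: 0, 2.016, 1.1388, 1.1844, 1.0346, 0.816, 0.074 → R0 = 6.2638
x·lx·mx: 0, 2.016, 2.2776, 3.5532, 4.1384, 4.08, 0.444 → Σ = 16.5092
T = 16.5092 / 6.2638 = 2.635652… → 2.64

2.64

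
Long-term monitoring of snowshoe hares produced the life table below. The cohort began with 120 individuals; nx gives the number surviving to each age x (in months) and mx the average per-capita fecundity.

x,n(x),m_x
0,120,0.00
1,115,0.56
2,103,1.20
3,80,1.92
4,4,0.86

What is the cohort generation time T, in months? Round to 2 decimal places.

lx = nx/n0 = nx/120: 1, 0.95833…, 0.85833…, 0.66667…, 0.03333…
lx·mx: 0, 0.536667…, 1.03…, 1.28…, 0.028667… → R0 = 2.875333…
x·lx·mx: 0, 0.536667…, 2.06…, 3.84…, 0.114667… → Σ = 6.551333…
T = 6.551333… / 2.875333… = 2.27846… → 2.28

2.28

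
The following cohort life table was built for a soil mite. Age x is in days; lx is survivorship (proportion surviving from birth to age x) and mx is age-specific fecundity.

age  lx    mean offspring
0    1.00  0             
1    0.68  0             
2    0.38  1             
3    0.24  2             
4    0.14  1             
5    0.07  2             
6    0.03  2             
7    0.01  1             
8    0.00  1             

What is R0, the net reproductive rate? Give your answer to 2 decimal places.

lx·mx by age: 0, 0, 0.38, 0.48, 0.14, 0.14, 0.06, 0.01, 0
R0 = Σ lx·mx = 1.21 → 1.21

1.21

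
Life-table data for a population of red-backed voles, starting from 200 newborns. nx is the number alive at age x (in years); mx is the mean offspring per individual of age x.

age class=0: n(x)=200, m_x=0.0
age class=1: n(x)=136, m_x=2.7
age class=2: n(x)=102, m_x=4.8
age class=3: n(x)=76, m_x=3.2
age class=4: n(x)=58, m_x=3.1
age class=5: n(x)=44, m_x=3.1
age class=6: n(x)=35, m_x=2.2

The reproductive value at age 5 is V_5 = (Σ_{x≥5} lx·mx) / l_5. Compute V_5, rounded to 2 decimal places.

lx = nx/n0 = nx/200: 1, 0.68, 0.51, 0.38, 0.29, 0.22, 0.175
lx·mx for x ≥ 5: 0.682, 0.385 → sum = 1.067
V_5 = 1.067 / l_5 = 1.067 / 0.22 = 4.85 → 4.85

4.85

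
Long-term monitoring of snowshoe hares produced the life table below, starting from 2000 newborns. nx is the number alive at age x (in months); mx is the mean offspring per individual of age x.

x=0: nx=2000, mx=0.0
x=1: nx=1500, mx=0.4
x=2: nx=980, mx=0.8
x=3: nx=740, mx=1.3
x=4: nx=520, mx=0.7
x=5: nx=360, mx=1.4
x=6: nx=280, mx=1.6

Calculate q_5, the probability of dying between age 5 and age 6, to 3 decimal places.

lx = nx/n0 = nx/2000: 1, 0.75, 0.49, 0.37, 0.26, 0.18, 0.14
q_5 = (l_5 − l_6) / l_5 = (0.18 − 0.14) / 0.18
     = 0.04 / 0.18 = 0.222222… → 0.222

0.222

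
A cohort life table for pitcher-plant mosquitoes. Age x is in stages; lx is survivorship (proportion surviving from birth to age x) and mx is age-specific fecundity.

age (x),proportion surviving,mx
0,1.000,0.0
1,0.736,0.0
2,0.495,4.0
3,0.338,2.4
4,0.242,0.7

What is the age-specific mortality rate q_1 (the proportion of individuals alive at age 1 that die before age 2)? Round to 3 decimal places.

0.327

q_1 = (l_1 − l_2) / l_1 = (0.736 − 0.495) / 0.736
     = 0.241 / 0.736 = 0.327446… → 0.327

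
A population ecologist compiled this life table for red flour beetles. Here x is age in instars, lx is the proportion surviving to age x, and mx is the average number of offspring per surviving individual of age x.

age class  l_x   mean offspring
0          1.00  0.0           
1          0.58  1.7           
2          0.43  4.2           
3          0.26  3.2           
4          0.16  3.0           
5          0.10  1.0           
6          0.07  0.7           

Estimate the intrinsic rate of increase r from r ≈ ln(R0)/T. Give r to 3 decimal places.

R0 = Σ lx·mx = 0 + 0.986 + 1.806 + 0.832 + 0.48 + 0.1 + 0.049 = 4.253
Σ x·lx·mx = 9.808; T = 9.808/4.253 = 2.30614…
r ≈ ln(R0)/T = ln(4.253)/2.30614… = 0.62773… → 0.628

0.628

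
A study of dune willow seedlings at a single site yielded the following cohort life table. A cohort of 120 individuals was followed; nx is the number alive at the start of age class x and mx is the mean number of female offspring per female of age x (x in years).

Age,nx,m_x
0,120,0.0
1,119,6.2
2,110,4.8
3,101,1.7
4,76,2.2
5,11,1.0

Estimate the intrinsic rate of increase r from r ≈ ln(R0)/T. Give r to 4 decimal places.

1.3852

lx = nx/n0 = nx/120: 1, 0.99167…, 0.91667…, 0.84167…, 0.63333…, 0.09167…
R0 = Σ lx·mx = 0 + 6.14833… + 4.4… + 1.43083… + 1.39333… + 0.09167… = 13.464167…
Σ x·lx·mx = 25.2725…; T = 25.2725…/13.464167… = 1.87702…
r ≈ ln(R0)/T = ln(13.464167…)/1.87702… = 1.385192… → 1.3852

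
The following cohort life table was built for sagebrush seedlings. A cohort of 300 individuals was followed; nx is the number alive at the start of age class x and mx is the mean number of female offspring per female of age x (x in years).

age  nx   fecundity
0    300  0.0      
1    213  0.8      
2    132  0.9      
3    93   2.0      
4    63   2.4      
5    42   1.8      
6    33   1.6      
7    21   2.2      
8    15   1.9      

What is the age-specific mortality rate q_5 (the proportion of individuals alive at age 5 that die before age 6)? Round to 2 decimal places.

0.21

lx = nx/n0 = nx/300: 1, 0.71, 0.44, 0.31, 0.21, 0.14, 0.11, 0.07, 0.05
q_5 = (l_5 − l_6) / l_5 = (0.14 − 0.11) / 0.14
     = 0.03 / 0.14 = 0.214286… → 0.21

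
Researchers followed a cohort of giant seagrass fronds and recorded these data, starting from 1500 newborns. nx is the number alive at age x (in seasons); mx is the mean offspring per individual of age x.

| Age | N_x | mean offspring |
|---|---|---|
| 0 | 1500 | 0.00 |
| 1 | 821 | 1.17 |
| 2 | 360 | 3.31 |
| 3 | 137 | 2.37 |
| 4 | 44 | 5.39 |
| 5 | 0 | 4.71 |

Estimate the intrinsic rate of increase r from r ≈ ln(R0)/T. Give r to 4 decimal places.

lx = nx/n0 = nx/1500: 1, 0.54733…, 0.24, 0.09133…, 0.02933…, 0
R0 = Σ lx·mx = 0 + 0.64038… + 0.7944 + 0.21646… + 0.15811… + 0 = 1.809347…
Σ x·lx·mx = 3.510987…; T = 3.510987…/1.809347… = 1.94047…
r ≈ ln(R0)/T = ln(1.809347…)/1.94047… = 0.305578… → 0.3056

0.3056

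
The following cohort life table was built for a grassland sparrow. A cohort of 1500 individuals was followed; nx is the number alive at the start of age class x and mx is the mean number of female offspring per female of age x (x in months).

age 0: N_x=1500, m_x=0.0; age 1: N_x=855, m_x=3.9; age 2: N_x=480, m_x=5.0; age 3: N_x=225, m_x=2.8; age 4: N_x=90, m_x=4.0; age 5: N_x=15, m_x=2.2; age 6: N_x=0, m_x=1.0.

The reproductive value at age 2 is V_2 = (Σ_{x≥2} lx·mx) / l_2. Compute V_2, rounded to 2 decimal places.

lx = nx/n0 = nx/1500: 1, 0.57, 0.32, 0.15, 0.06, 0.01, 0
lx·mx for x ≥ 2: 1.6, 0.42, 0.24, 0.022, 0 → sum = 2.282
V_2 = 2.282 / l_2 = 2.282 / 0.32 = 7.13125 → 7.13

7.13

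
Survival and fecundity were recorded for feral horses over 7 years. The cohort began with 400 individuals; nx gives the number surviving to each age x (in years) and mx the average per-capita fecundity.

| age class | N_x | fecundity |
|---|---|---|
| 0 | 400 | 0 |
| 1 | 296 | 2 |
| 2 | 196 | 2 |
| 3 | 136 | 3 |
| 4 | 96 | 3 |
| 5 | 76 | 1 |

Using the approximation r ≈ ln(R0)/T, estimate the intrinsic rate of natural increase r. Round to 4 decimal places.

lx = nx/n0 = nx/400: 1, 0.74, 0.49, 0.34, 0.24, 0.19
R0 = Σ lx·mx = 0 + 1.48 + 0.98 + 1.02 + 0.72 + 0.19 = 4.39
Σ x·lx·mx = 10.33; T = 10.33/4.39 = 2.35308…
r ≈ ln(R0)/T = ln(4.39)/2.35308… = 0.628679… → 0.6287

0.6287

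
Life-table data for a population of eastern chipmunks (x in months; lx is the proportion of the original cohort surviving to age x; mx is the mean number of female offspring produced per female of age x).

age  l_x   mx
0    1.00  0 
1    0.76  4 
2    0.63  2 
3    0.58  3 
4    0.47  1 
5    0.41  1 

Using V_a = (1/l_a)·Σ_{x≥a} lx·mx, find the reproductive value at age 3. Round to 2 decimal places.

lx·mx for x ≥ 3: 1.74, 0.47, 0.41 → sum = 2.62
V_3 = 2.62 / l_3 = 2.62 / 0.58 = 4.517241… → 4.52

4.52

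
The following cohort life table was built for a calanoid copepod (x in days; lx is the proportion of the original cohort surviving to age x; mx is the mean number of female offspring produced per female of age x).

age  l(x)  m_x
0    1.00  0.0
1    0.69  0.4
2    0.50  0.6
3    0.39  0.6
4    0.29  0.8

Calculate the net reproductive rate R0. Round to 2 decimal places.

lx·mx by age: 0, 0.276, 0.3, 0.234, 0.232
R0 = Σ lx·mx = 1.042 → 1.04

1.04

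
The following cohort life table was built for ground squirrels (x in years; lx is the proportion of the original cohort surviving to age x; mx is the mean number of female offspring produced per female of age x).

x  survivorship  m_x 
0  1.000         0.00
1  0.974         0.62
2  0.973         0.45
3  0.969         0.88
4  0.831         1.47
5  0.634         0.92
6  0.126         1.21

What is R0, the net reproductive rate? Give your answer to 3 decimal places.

lx·mx by age: 0, 0.60388, 0.43785, 0.85272, 1.22157, 0.58328, 0.15246
R0 = Σ lx·mx = 3.85176 → 3.852

3.852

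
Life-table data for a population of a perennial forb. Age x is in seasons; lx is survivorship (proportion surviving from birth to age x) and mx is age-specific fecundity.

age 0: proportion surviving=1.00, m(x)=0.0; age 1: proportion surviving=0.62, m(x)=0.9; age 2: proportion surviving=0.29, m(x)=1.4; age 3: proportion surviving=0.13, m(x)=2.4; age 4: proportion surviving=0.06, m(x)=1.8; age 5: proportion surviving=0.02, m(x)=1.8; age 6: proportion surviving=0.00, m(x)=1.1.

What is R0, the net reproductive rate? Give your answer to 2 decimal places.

1.42

lx·mx by age: 0, 0.558, 0.406, 0.312, 0.108, 0.036, 0
R0 = Σ lx·mx = 1.42 → 1.42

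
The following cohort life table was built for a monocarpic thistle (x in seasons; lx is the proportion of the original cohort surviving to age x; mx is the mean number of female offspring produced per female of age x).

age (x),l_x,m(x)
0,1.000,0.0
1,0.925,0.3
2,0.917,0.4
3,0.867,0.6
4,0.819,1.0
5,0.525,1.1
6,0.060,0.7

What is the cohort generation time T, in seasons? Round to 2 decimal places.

lx·mx: 0, 0.2775, 0.3668, 0.5202, 0.819, 0.5775, 0.042 → R0 = 2.603
x·lx·mx: 0, 0.2775, 0.7336, 1.5606, 3.276, 2.8875, 0.252 → Σ = 8.9872
T = 8.9872 / 2.603 = 3.452632… → 3.45

3.45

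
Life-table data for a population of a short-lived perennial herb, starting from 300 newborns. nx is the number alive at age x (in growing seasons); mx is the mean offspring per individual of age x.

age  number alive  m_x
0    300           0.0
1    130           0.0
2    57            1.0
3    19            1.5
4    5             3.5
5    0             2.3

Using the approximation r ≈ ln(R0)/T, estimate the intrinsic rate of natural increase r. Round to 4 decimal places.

-0.4086

lx = nx/n0 = nx/300: 1, 0.43333…, 0.19, 0.06333…, 0.01667…, 0
R0 = Σ lx·mx = 0 + 0 + 0.19 + 0.095… + 0.05833… + 0 = 0.343333…
Σ x·lx·mx = 0.898333…; T = 0.898333…/0.343333… = 2.6165…
r ≈ ln(R0)/T = ln(0.343333…)/2.6165… = -0.408581… → -0.4086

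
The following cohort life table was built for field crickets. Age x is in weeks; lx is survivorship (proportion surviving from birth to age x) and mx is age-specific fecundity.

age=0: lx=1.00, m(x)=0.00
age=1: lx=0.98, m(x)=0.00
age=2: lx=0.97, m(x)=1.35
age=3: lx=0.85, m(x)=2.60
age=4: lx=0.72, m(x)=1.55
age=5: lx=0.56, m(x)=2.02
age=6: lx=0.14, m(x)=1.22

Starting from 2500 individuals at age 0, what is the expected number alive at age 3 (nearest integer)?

2125

Expected survivors = N0 · l_3 = 2500 × 0.85 = 2125 → 2125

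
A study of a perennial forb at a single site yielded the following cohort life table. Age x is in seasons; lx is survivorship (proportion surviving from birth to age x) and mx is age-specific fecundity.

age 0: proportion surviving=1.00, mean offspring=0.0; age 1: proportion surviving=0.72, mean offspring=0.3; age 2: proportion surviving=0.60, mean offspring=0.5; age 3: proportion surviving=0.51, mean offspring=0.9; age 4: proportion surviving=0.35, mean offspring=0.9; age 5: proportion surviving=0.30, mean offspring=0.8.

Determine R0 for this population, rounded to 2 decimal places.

1.53

lx·mx by age: 0, 0.216, 0.3, 0.459, 0.315, 0.24
R0 = Σ lx·mx = 1.53 → 1.53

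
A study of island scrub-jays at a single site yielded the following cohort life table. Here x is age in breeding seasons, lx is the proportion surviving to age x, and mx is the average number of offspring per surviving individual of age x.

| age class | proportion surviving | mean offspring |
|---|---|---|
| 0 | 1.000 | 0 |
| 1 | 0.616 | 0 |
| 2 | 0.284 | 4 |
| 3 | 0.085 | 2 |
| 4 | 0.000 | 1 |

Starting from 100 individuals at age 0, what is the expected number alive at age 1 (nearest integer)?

62

Expected survivors = N0 · l_1 = 100 × 0.616 = 61.6 → 62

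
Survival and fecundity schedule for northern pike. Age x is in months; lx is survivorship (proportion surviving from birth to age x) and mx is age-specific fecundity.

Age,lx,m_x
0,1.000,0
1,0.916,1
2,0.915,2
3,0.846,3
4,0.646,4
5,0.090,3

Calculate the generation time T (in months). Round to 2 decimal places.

lx·mx: 0, 0.916, 1.83, 2.538, 2.584, 0.27 → R0 = 8.138
x·lx·mx: 0, 0.916, 3.66, 7.614, 10.336, 1.35 → Σ = 23.876
T = 23.876 / 8.138 = 2.93389… → 2.93

2.93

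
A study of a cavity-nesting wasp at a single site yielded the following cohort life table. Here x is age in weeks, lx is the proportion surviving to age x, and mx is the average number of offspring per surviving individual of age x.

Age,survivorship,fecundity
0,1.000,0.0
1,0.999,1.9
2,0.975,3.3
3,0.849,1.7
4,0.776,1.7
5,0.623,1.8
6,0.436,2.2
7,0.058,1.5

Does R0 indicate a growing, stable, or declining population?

growing

R0 = Σ lx·mx = 0 + 1.8981 + 3.2175 + 1.4433 + 1.3192 + 1.1214 + 0.9592 + 0.087 = 10.0457
R0 > 1, so the population is growing.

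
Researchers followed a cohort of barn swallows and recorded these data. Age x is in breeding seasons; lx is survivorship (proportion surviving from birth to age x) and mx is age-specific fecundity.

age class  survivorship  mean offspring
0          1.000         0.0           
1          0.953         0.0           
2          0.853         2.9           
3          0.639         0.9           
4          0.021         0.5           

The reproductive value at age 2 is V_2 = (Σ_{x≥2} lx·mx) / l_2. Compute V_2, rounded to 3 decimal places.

lx·mx for x ≥ 2: 2.4737, 0.5751, 0.0105 → sum = 3.0593
V_2 = 3.0593 / l_2 = 3.0593 / 0.853 = 3.586518… → 3.587

3.587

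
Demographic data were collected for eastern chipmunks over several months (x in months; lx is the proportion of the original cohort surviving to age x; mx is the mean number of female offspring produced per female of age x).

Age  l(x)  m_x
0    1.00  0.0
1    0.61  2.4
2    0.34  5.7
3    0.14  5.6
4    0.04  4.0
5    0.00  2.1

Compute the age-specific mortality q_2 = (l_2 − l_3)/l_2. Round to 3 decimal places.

q_2 = (l_2 − l_3) / l_2 = (0.34 − 0.14) / 0.34
     = 0.2 / 0.34 = 0.588235… → 0.588

0.588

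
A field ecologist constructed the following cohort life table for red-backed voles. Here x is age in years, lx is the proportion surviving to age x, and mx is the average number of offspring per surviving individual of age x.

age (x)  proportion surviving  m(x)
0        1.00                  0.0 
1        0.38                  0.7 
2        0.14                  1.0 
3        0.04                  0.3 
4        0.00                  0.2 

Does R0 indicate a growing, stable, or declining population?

R0 = Σ lx·mx = 0 + 0.266 + 0.14 + 0.012 + 0 = 0.418
R0 < 1, so the population is declining.

declining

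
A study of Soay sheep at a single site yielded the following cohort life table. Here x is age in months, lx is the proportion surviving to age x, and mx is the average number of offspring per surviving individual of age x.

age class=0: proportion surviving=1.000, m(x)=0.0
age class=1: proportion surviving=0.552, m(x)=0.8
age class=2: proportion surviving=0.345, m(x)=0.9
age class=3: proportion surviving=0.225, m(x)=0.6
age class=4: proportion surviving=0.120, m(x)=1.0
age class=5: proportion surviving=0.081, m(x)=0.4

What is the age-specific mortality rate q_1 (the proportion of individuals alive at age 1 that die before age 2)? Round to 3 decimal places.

q_1 = (l_1 − l_2) / l_1 = (0.552 − 0.345) / 0.552
     = 0.207 / 0.552 = 0.375 → 0.375

0.375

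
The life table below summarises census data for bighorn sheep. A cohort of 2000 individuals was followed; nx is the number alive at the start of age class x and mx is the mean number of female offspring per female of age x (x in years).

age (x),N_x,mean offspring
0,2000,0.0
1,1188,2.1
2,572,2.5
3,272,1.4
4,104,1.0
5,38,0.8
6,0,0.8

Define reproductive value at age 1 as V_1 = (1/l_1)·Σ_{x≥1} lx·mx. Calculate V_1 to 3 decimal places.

3.737

lx = nx/n0 = nx/2000: 1, 0.594, 0.286, 0.136, 0.052, 0.019, 0
lx·mx for x ≥ 1: 1.2474, 0.715, 0.1904, 0.052, 0.0152, 0 → sum = 2.22
V_1 = 2.22 / l_1 = 2.22 / 0.594 = 3.737374… → 3.737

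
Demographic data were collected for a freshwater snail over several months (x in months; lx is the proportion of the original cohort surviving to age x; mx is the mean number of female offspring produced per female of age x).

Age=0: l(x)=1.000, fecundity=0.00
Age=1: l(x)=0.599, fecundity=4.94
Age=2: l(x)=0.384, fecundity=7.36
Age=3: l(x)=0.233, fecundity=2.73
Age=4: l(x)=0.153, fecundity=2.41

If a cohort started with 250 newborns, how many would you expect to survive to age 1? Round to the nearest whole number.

Expected survivors = N0 · l_1 = 250 × 0.599 = 149.75 → 150

150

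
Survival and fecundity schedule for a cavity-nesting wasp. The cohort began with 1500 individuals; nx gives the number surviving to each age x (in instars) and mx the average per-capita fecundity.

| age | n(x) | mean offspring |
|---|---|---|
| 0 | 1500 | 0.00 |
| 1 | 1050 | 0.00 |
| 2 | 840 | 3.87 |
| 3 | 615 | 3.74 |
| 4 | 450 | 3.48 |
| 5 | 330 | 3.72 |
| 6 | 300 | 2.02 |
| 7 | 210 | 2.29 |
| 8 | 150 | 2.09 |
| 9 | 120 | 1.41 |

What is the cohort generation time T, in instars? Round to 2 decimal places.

3.72

lx = nx/n0 = nx/1500: 1, 0.7, 0.56, 0.41, 0.3, 0.22, 0.2, 0.14, 0.1, 0.08
lx·mx: 0, 0, 2.1672, 1.5334, 1.044, 0.8184, 0.404, 0.3206, 0.209, 0.1128 → R0 = 6.6094
x·lx·mx: 0, 0, 4.3344, 4.6002, 4.176, 4.092, 2.424, 2.2442, 1.672, 1.0152 → Σ = 24.558
T = 24.558 / 6.6094 = 3.715617… → 3.72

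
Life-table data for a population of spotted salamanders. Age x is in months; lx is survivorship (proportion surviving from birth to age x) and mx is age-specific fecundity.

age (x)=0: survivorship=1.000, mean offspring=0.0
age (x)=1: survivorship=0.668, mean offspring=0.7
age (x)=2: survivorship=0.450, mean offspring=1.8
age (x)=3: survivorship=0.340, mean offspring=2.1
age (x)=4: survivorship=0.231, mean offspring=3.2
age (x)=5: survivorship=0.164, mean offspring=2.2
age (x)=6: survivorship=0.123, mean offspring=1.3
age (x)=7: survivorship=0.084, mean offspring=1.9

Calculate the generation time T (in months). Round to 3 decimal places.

lx·mx: 0, 0.4676, 0.81, 0.714, 0.7392, 0.3608, 0.1599, 0.1596 → R0 = 3.4111
x·lx·mx: 0, 0.4676, 1.62, 2.142, 2.9568, 1.804, 0.9594, 1.1172 → Σ = 11.067
T = 11.067 / 3.4111 = 3.244408… → 3.244

3.244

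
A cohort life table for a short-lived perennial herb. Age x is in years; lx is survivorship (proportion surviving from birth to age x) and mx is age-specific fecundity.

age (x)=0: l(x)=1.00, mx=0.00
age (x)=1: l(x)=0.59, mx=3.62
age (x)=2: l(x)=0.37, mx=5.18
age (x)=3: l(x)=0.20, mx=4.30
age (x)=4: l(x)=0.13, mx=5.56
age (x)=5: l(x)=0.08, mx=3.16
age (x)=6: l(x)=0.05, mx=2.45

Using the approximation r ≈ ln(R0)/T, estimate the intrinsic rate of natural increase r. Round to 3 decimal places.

R0 = Σ lx·mx = 0 + 2.1358 + 1.9166 + 0.86 + 0.7228 + 0.2528 + 0.1225 = 6.0105
Σ x·lx·mx = 13.4392; T = 13.4392/6.0105 = 2.23595…
r ≈ ln(R0)/T = ln(6.0105)/2.23595… = 0.80212… → 0.802

0.802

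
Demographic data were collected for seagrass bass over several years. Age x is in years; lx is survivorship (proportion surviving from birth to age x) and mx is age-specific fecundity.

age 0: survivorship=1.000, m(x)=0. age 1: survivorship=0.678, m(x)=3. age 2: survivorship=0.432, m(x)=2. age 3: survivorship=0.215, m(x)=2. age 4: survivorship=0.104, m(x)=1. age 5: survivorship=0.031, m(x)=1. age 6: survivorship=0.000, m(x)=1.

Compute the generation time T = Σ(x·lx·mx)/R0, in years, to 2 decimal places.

1.62

lx·mx: 0, 2.034, 0.864, 0.43, 0.104, 0.031, 0 → R0 = 3.463
x·lx·mx: 0, 2.034, 1.728, 1.29, 0.416, 0.155, 0 → Σ = 5.623
T = 5.623 / 3.463 = 1.623737… → 1.62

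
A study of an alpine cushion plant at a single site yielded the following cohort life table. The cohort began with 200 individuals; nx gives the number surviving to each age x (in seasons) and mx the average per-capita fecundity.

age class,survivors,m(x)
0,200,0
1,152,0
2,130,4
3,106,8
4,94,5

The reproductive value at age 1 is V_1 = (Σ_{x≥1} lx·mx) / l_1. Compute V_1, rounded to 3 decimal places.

lx = nx/n0 = nx/200: 1, 0.76, 0.65, 0.53, 0.47
lx·mx for x ≥ 1: 0, 2.6, 4.24, 2.35 → sum = 9.19
V_1 = 9.19 / l_1 = 9.19 / 0.76 = 12.092105… → 12.092

12.092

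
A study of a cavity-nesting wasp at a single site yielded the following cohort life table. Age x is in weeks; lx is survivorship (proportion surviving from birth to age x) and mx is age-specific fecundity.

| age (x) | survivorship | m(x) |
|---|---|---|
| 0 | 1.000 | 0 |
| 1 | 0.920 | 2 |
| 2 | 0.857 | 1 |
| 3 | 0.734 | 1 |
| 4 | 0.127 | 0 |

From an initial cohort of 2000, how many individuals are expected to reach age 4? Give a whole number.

Expected survivors = N0 · l_4 = 2000 × 0.127 = 254 → 254

254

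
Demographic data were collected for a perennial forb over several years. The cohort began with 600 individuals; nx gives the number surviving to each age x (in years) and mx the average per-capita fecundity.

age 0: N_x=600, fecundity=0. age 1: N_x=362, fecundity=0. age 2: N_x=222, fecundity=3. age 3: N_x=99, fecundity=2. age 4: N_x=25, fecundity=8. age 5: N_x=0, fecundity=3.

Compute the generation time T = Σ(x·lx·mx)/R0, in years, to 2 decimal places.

2.56

lx = nx/n0 = nx/600: 1, 0.60333…, 0.37, 0.165, 0.04167…, 0
lx·mx: 0, 0, 1.11, 0.33, 0.333333…, 0 → R0 = 1.773333…
x·lx·mx: 0, 0, 2.22, 0.99, 1.333333…, 0 → Σ = 4.543333…
T = 4.543333… / 1.773333… = 2.56203… → 2.56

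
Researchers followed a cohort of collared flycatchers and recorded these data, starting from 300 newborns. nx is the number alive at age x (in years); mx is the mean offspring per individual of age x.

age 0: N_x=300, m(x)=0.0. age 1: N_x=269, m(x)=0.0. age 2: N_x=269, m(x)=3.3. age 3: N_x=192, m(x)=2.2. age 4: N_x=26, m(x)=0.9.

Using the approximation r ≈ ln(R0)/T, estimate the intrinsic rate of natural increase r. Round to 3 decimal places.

lx = nx/n0 = nx/300: 1, 0.89667…, 0.89667…, 0.64, 0.08667…
R0 = Σ lx·mx = 0 + 0 + 2.959… + 1.408 + 0.078… = 4.445…
Σ x·lx·mx = 10.454…; T = 10.454…/4.445… = 2.35186…
r ≈ ln(R0)/T = ln(4.445…)/2.35186… = 0.6343… → 0.634

0.634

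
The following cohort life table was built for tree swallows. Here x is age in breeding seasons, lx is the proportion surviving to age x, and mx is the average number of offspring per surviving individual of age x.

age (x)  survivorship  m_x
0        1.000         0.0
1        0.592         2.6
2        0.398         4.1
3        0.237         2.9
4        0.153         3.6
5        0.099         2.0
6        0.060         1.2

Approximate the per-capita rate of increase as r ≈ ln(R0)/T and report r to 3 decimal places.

R0 = Σ lx·mx = 0 + 1.5392 + 1.6318 + 0.6873 + 0.5508 + 0.198 + 0.072 = 4.6791
Σ x·lx·mx = 10.4899; T = 10.4899/4.6791 = 2.24186…
r ≈ ln(R0)/T = ln(4.6791)/2.24186… = 0.68831… → 0.688

0.688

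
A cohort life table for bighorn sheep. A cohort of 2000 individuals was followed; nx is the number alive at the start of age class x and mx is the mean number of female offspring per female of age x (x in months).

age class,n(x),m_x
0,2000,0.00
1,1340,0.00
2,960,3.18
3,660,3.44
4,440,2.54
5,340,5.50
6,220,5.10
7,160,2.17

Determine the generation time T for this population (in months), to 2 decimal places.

lx = nx/n0 = nx/2000: 1, 0.67, 0.48, 0.33, 0.22, 0.17, 0.11, 0.08
lx·mx: 0, 0, 1.5264, 1.1352, 0.5588, 0.935, 0.561, 0.1736 → R0 = 4.89
x·lx·mx: 0, 0, 3.0528, 3.4056, 2.2352, 4.675, 3.366, 1.2152 → Σ = 17.9498
T = 17.9498 / 4.89 = 3.670716… → 3.67

3.67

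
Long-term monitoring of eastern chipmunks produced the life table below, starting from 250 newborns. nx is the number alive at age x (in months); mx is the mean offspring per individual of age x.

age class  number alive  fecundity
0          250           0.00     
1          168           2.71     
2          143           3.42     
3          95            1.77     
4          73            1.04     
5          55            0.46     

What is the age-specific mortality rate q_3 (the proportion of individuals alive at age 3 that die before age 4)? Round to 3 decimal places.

0.232

lx = nx/n0 = nx/250: 1, 0.672, 0.572, 0.38, 0.292, 0.22
q_3 = (l_3 − l_4) / l_3 = (0.38 − 0.292) / 0.38
     = 0.088 / 0.38 = 0.231579… → 0.232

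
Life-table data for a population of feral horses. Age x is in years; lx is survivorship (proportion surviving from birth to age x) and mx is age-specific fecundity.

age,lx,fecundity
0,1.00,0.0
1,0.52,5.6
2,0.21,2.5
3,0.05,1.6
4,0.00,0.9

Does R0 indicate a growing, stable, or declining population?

R0 = Σ lx·mx = 0 + 2.912 + 0.525 + 0.08 + 0 = 3.517
R0 > 1, so the population is growing.

growing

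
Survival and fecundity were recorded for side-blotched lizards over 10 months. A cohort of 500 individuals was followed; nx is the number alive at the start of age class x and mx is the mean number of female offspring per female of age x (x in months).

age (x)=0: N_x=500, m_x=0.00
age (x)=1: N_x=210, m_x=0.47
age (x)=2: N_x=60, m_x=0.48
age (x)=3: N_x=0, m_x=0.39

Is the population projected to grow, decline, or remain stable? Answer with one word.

declining

lx = nx/n0 = nx/500: 1, 0.42, 0.12, 0
R0 = Σ lx·mx = 0 + 0.1974 + 0.0576 + 0 = 0.255
R0 < 1, so the population is declining.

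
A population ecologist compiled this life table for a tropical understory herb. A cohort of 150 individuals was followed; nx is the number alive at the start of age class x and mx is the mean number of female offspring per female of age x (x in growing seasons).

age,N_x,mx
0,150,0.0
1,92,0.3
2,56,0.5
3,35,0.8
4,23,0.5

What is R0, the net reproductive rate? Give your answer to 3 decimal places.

lx = nx/n0 = nx/150: 1, 0.61333…, 0.37333…, 0.23333…, 0.15333…
lx·mx by age: 0, 0.184…, 0.186667…, 0.186667…, 0.076667…
R0 = Σ lx·mx = 0.634… → 0.634

0.634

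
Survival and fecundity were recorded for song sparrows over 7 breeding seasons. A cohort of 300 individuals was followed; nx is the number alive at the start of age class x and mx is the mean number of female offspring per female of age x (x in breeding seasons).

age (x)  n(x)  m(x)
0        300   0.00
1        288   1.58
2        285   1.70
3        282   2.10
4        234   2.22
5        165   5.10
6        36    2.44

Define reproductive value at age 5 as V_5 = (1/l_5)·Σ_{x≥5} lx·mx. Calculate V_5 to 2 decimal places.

lx = nx/n0 = nx/300: 1, 0.96, 0.95, 0.94, 0.78, 0.55, 0.12
lx·mx for x ≥ 5: 2.805, 0.2928 → sum = 3.0978
V_5 = 3.0978 / l_5 = 3.0978 / 0.55 = 5.632364… → 5.63

5.63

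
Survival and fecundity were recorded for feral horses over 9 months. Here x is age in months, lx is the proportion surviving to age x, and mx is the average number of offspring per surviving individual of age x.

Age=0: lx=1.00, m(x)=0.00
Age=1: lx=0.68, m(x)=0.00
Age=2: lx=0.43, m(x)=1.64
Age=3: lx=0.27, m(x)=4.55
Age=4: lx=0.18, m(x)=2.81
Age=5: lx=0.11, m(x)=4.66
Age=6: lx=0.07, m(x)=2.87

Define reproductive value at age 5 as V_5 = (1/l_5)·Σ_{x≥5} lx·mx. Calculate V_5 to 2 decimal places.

lx·mx for x ≥ 5: 0.5126, 0.2009 → sum = 0.7135
V_5 = 0.7135 / l_5 = 0.7135 / 0.11 = 6.486364… → 6.49

6.49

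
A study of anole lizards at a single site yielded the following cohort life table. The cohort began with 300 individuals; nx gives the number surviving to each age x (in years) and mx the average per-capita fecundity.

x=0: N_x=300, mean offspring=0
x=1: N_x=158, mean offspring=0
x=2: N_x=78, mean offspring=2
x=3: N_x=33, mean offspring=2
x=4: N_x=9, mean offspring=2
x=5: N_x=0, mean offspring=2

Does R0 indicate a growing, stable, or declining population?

lx = nx/n0 = nx/300: 1, 0.52667…, 0.26, 0.11, 0.03, 0
R0 = Σ lx·mx = 0 + 0 + 0.52 + 0.22 + 0.06 + 0 = 0.8…
R0 < 1, so the population is declining.

declining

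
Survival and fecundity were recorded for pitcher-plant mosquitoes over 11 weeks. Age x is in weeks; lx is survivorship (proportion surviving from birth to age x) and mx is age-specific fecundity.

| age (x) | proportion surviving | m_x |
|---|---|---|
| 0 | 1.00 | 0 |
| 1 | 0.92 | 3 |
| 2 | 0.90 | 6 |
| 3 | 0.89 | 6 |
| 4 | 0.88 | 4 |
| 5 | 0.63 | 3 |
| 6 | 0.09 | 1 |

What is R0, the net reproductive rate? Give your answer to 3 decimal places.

lx·mx by age: 0, 2.76, 5.4, 5.34, 3.52, 1.89, 0.09
R0 = Σ lx·mx = 19 → 19.000

19.000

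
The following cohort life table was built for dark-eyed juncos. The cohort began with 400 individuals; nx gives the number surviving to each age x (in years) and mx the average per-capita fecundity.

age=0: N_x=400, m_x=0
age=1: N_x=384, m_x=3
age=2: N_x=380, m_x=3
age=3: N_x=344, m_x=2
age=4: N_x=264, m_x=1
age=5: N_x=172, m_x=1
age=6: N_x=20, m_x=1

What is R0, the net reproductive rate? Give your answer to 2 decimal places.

lx = nx/n0 = nx/400: 1, 0.96, 0.95, 0.86, 0.66, 0.43, 0.05
lx·mx by age: 0, 2.88, 2.85, 1.72, 0.66, 0.43, 0.05
R0 = Σ lx·mx = 8.59 → 8.59

8.59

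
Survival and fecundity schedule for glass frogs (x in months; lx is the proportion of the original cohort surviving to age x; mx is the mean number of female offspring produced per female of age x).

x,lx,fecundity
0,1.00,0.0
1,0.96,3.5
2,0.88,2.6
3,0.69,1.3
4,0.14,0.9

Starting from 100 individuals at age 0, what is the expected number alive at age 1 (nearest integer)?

Expected survivors = N0 · l_1 = 100 × 0.96 = 96 → 96

96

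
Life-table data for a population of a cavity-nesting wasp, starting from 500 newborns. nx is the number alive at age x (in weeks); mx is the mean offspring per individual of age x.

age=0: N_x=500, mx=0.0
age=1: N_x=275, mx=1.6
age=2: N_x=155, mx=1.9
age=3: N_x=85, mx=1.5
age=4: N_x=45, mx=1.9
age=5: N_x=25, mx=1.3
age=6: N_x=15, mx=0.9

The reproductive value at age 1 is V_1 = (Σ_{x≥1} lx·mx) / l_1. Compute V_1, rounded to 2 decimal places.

lx = nx/n0 = nx/500: 1, 0.55, 0.31, 0.17, 0.09, 0.05, 0.03
lx·mx for x ≥ 1: 0.88, 0.589, 0.255, 0.171, 0.065, 0.027 → sum = 1.987
V_1 = 1.987 / l_1 = 1.987 / 0.55 = 3.612727… → 3.61

3.61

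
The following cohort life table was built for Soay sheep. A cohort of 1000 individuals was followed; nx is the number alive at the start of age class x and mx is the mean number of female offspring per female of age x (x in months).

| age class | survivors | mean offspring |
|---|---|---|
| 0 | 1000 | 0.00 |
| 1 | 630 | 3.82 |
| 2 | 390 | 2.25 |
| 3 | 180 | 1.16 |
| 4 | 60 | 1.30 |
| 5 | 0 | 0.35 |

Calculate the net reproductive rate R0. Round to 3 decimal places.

3.571

lx = nx/n0 = nx/1000: 1, 0.63, 0.39, 0.18, 0.06, 0
lx·mx by age: 0, 2.4066, 0.8775, 0.2088, 0.078, 0
R0 = Σ lx·mx = 3.5709 → 3.571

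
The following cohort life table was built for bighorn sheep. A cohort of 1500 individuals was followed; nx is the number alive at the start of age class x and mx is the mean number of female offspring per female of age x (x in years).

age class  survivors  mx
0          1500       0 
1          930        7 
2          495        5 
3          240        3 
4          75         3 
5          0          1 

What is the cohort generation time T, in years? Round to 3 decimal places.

1.462

lx = nx/n0 = nx/1500: 1, 0.62, 0.33, 0.16, 0.05, 0
lx·mx: 0, 4.34, 1.65, 0.48, 0.15, 0 → R0 = 6.62
x·lx·mx: 0, 4.34, 3.3, 1.44, 0.6, 0 → Σ = 9.68
T = 9.68 / 6.62 = 1.462236… → 1.462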